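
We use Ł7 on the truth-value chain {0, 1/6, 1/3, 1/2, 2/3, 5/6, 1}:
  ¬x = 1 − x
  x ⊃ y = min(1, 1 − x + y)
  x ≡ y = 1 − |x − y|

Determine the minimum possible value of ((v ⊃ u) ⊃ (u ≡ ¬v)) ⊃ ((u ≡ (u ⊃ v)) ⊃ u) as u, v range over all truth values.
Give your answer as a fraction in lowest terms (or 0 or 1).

2/3

Take u = 2/3, v = 1/3:
v ⊃ u = 1/3 ⊃ 2/3 = 1
¬v = ¬1/3 = 2/3
u ≡ ¬v = 2/3 ≡ 2/3 = 1
(v ⊃ u) ⊃ (u ≡ ¬v) = 1 ⊃ 1 = 1
u ⊃ v = 2/3 ⊃ 1/3 = 2/3
u ≡ (u ⊃ v) = 2/3 ≡ 2/3 = 1
(u ≡ (u ⊃ v)) ⊃ u = 1 ⊃ 2/3 = 2/3
((v ⊃ u) ⊃ (u ≡ ¬v)) ⊃ ((u ≡ (u ⊃ v)) ⊃ u) = 1 ⊃ 2/3 = 2/3
No assignment yields a value below 2/3, so this is the minimum.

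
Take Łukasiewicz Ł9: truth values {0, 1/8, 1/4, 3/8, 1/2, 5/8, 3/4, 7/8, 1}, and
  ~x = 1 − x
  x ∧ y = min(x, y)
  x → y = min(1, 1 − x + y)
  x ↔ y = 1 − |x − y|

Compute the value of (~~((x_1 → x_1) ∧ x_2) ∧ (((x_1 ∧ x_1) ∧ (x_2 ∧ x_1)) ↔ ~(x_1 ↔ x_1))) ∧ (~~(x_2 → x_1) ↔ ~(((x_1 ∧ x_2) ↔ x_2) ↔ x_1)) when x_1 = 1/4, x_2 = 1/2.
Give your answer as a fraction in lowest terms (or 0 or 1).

1/2

x_1 → x_1 = 1/4 → 1/4 = 1
(x_1 → x_1) ∧ x_2 = 1 ∧ 1/2 = 1/2
~((x_1 → x_1) ∧ x_2) = ~1/2 = 1/2
~~((x_1 → x_1) ∧ x_2) = ~1/2 = 1/2
x_1 ∧ x_1 = 1/4 ∧ 1/4 = 1/4
x_2 ∧ x_1 = 1/2 ∧ 1/4 = 1/4
(x_1 ∧ x_1) ∧ (x_2 ∧ x_1) = 1/4 ∧ 1/4 = 1/4
x_1 ↔ x_1 = 1/4 ↔ 1/4 = 1
~(x_1 ↔ x_1) = ~1 = 0
((x_1 ∧ x_1) ∧ (x_2 ∧ x_1)) ↔ ~(x_1 ↔ x_1) = 1/4 ↔ 0 = 3/4
~~((x_1 → x_1) ∧ x_2) ∧ (((x_1 ∧ x_1) ∧ (x_2 ∧ x_1)) ↔ ~(x_1 ↔ x_1)) = 1/2 ∧ 3/4 = 1/2
x_2 → x_1 = 1/2 → 1/4 = 3/4
~(x_2 → x_1) = ~3/4 = 1/4
~~(x_2 → x_1) = ~1/4 = 3/4
x_1 ∧ x_2 = 1/4 ∧ 1/2 = 1/4
(x_1 ∧ x_2) ↔ x_2 = 1/4 ↔ 1/2 = 3/4
((x_1 ∧ x_2) ↔ x_2) ↔ x_1 = 3/4 ↔ 1/4 = 1/2
~(((x_1 ∧ x_2) ↔ x_2) ↔ x_1) = ~1/2 = 1/2
~~(x_2 → x_1) ↔ ~(((x_1 ∧ x_2) ↔ x_2) ↔ x_1) = 3/4 ↔ 1/2 = 3/4
(~~((x_1 → x_1) ∧ x_2) ∧ (((x_1 ∧ x_1) ∧ (x_2 ∧ x_1)) ↔ ~(x_1 ↔ x_1))) ∧ (~~(x_2 → x_1) ↔ ~(((x_1 ∧ x_2) ↔ x_2) ↔ x_1)) = 1/2 ∧ 3/4 = 1/2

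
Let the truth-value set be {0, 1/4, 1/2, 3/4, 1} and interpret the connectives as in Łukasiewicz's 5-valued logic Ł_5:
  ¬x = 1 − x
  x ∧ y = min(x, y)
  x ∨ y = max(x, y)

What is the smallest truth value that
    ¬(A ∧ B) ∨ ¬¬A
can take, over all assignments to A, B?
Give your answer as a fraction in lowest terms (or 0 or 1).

1/2

Take A = 1/2, B = 1/2:
A ∧ B = 1/2 ∧ 1/2 = 1/2
¬(A ∧ B) = ¬1/2 = 1/2
¬A = ¬1/2 = 1/2
¬¬A = ¬1/2 = 1/2
¬(A ∧ B) ∨ ¬¬A = 1/2 ∨ 1/2 = 1/2
No assignment yields a value below 1/2, so this is the minimum.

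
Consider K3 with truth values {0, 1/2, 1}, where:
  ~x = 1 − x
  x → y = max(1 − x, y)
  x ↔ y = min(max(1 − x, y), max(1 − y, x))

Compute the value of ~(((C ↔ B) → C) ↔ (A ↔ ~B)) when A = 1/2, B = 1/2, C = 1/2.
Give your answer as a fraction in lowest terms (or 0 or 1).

1/2

C ↔ B = 1/2 ↔ 1/2 = 1/2
(C ↔ B) → C = 1/2 → 1/2 = 1/2
~B = ~1/2 = 1/2
A ↔ ~B = 1/2 ↔ 1/2 = 1/2
((C ↔ B) → C) ↔ (A ↔ ~B) = 1/2 ↔ 1/2 = 1/2
~(((C ↔ B) → C) ↔ (A ↔ ~B)) = ~1/2 = 1/2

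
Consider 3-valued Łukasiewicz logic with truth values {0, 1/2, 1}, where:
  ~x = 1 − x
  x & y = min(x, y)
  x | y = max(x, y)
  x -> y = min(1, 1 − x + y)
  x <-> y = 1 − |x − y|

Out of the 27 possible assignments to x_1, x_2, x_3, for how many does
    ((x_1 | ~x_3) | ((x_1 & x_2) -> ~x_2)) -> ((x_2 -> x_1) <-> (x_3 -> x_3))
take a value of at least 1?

20

value 1: 20 assignments (counts)
value 1/2: 4 assignments
value 0: 3 assignments
So 20 of the 27 assignments meet the threshold.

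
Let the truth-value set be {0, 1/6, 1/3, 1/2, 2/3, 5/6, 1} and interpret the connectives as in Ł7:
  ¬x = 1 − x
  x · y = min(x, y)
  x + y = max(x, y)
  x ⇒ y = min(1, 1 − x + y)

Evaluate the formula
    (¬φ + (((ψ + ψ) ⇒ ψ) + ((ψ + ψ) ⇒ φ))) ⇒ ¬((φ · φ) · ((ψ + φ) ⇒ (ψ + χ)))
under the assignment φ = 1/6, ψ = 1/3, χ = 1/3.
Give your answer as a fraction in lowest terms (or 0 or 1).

¬φ = ¬1/6 = 5/6
ψ + ψ = 1/3 + 1/3 = 1/3
(ψ + ψ) ⇒ ψ = 1/3 ⇒ 1/3 = 1
ψ + ψ = 1/3 + 1/3 = 1/3
(ψ + ψ) ⇒ φ = 1/3 ⇒ 1/6 = 5/6
((ψ + ψ) ⇒ ψ) + ((ψ + ψ) ⇒ φ) = 1 + 5/6 = 1
¬φ + (((ψ + ψ) ⇒ ψ) + ((ψ + ψ) ⇒ φ)) = 5/6 + 1 = 1
φ · φ = 1/6 · 1/6 = 1/6
ψ + φ = 1/3 + 1/6 = 1/3
ψ + χ = 1/3 + 1/3 = 1/3
(ψ + φ) ⇒ (ψ + χ) = 1/3 ⇒ 1/3 = 1
(φ · φ) · ((ψ + φ) ⇒ (ψ + χ)) = 1/6 · 1 = 1/6
¬((φ · φ) · ((ψ + φ) ⇒ (ψ + χ))) = ¬1/6 = 5/6
(¬φ + (((ψ + ψ) ⇒ ψ) + ((ψ + ψ) ⇒ φ))) ⇒ ¬((φ · φ) · ((ψ + φ) ⇒ (ψ + χ))) = 1 ⇒ 5/6 = 5/6

5/6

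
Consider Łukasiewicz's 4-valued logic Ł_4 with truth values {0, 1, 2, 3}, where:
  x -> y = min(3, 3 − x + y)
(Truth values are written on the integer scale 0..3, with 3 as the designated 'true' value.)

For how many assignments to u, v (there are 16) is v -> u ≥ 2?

13

u = 0, v = 0 ↦ 3  ≥
u = 0, v = 1 ↦ 2  ≥
u = 0, v = 2 ↦ 1  <
u = 0, v = 3 ↦ 0  <
u = 1, v = 0 ↦ 3  ≥
u = 1, v = 1 ↦ 3  ≥
u = 1, v = 2 ↦ 2  ≥
u = 1, v = 3 ↦ 1  <
u = 2, v = 0 ↦ 3  ≥
u = 2, v = 1 ↦ 3  ≥
u = 2, v = 2 ↦ 3  ≥
u = 2, v = 3 ↦ 2  ≥
u = 3, v = 0 ↦ 3  ≥
u = 3, v = 1 ↦ 3  ≥
u = 3, v = 2 ↦ 3  ≥
u = 3, v = 3 ↦ 3  ≥
So 13 of the 16 assignments meet the threshold.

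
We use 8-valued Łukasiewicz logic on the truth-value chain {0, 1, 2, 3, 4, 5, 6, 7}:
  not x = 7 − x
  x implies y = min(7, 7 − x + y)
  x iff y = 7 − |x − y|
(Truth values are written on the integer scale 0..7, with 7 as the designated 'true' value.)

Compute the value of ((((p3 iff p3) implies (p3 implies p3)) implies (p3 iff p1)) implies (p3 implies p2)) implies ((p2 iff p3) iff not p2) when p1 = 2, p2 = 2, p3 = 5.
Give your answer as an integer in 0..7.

p3 iff p3 = 5 iff 5 = 7
p3 implies p3 = 5 implies 5 = 7
(p3 iff p3) implies (p3 implies p3) = 7 implies 7 = 7
p3 iff p1 = 5 iff 2 = 4
((p3 iff p3) implies (p3 implies p3)) implies (p3 iff p1) = 7 implies 4 = 4
p3 implies p2 = 5 implies 2 = 4
(((p3 iff p3) implies (p3 implies p3)) implies (p3 iff p1)) implies (p3 implies p2) = 4 implies 4 = 7
p2 iff p3 = 2 iff 5 = 4
not p2 = not 2 = 5
(p2 iff p3) iff not p2 = 4 iff 5 = 6
((((p3 iff p3) implies (p3 implies p3)) implies (p3 iff p1)) implies (p3 implies p2)) implies ((p2 iff p3) iff not p2) = 7 implies 6 = 6

6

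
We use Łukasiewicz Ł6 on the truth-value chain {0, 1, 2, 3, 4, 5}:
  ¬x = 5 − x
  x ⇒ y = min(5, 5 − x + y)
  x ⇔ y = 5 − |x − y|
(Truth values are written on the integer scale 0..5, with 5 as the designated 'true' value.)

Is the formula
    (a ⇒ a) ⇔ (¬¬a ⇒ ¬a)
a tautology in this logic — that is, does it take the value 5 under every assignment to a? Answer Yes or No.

No

Counterexample: take a = 3.
a ⇒ a = 3 ⇒ 3 = 5
¬a = ¬3 = 2
¬¬a = ¬2 = 3
¬a = ¬3 = 2
¬¬a ⇒ ¬a = 3 ⇒ 2 = 4
(a ⇒ a) ⇔ (¬¬a ⇒ ¬a) = 5 ⇔ 4 = 4
This gives 4 ≠ 5.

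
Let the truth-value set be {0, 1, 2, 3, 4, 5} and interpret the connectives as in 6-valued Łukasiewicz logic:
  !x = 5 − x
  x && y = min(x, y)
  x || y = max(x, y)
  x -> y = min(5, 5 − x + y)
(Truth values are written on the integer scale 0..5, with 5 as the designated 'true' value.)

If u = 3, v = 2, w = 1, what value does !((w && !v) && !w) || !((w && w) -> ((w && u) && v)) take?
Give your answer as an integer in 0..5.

!v = !2 = 3
w && !v = 1 && 3 = 1
!w = !1 = 4
(w && !v) && !w = 1 && 4 = 1
!((w && !v) && !w) = !1 = 4
w && w = 1 && 1 = 1
w && u = 1 && 3 = 1
(w && u) && v = 1 && 2 = 1
(w && w) -> ((w && u) && v) = 1 -> 1 = 5
!((w && w) -> ((w && u) && v)) = !5 = 0
!((w && !v) && !w) || !((w && w) -> ((w && u) && v)) = 4 || 0 = 4

4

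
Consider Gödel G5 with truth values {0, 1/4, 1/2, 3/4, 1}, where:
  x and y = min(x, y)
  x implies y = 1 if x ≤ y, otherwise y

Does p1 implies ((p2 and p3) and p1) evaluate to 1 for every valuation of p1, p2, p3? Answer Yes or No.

Counterexample: take p1 = 1/4, p2 = 0, p3 = 0.
p2 and p3 = 0 and 0 = 0
(p2 and p3) and p1 = 0 and 1/4 = 0
p1 implies ((p2 and p3) and p1) = 1/4 implies 0 = 0
This gives 0 ≠ 1.

No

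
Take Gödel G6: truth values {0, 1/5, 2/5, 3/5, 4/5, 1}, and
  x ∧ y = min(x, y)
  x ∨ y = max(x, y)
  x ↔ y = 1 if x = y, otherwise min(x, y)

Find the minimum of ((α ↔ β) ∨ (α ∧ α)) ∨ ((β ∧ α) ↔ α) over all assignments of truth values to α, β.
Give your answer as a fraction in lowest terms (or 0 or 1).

1/5

Take α = 1/5, β = 0:
α ↔ β = 1/5 ↔ 0 = 0
α ∧ α = 1/5 ∧ 1/5 = 1/5
(α ↔ β) ∨ (α ∧ α) = 0 ∨ 1/5 = 1/5
β ∧ α = 0 ∧ 1/5 = 0
(β ∧ α) ↔ α = 0 ↔ 1/5 = 0
((α ↔ β) ∨ (α ∧ α)) ∨ ((β ∧ α) ↔ α) = 1/5 ∨ 0 = 1/5
No assignment yields a value below 1/5, so this is the minimum.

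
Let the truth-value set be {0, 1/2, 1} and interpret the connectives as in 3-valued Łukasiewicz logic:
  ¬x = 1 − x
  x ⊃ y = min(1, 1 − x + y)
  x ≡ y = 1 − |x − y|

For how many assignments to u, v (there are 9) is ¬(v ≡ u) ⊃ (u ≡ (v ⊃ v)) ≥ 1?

7

u = 0, v = 0 ↦ 1  ≥
u = 0, v = 1/2 ↦ 1/2  <
u = 0, v = 1 ↦ 0  <
u = 1/2, v = 0 ↦ 1  ≥
u = 1/2, v = 1/2 ↦ 1  ≥
u = 1/2, v = 1 ↦ 1  ≥
u = 1, v = 0 ↦ 1  ≥
u = 1, v = 1/2 ↦ 1  ≥
u = 1, v = 1 ↦ 1  ≥
So 7 of the 9 assignments meet the threshold.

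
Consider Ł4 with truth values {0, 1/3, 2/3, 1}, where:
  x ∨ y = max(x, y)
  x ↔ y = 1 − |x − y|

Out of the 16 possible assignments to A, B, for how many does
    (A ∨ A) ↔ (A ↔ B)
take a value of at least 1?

A = 0, B = 0 ↦ 0  <
A = 0, B = 1/3 ↦ 1/3  <
A = 0, B = 2/3 ↦ 2/3  <
A = 0, B = 1 ↦ 1  ≥
A = 1/3, B = 0 ↦ 2/3  <
A = 1/3, B = 1/3 ↦ 1/3  <
A = 1/3, B = 2/3 ↦ 2/3  <
A = 1/3, B = 1 ↦ 1  ≥
A = 2/3, B = 0 ↦ 2/3  <
A = 2/3, B = 1/3 ↦ 1  ≥
A = 2/3, B = 2/3 ↦ 2/3  <
A = 2/3, B = 1 ↦ 1  ≥
A = 1, B = 0 ↦ 0  <
A = 1, B = 1/3 ↦ 1/3  <
A = 1, B = 2/3 ↦ 2/3  <
A = 1, B = 1 ↦ 1  ≥
So 5 of the 16 assignments meet the threshold.

5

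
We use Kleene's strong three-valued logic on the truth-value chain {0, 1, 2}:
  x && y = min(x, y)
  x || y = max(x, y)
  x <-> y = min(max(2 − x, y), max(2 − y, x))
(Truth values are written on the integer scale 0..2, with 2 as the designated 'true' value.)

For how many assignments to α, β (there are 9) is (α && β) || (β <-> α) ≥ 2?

α = 0, β = 0 ↦ 2  ≥
α = 0, β = 1 ↦ 1  <
α = 0, β = 2 ↦ 0  <
α = 1, β = 0 ↦ 1  <
α = 1, β = 1 ↦ 1  <
α = 1, β = 2 ↦ 1  <
α = 2, β = 0 ↦ 0  <
α = 2, β = 1 ↦ 1  <
α = 2, β = 2 ↦ 2  ≥
So 2 of the 9 assignments meet the threshold.

2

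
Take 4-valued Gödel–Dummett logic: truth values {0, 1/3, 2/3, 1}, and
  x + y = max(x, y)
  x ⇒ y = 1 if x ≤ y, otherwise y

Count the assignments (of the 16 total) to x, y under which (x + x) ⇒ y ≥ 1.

10

x = 0, y = 0 ↦ 1  ≥
x = 0, y = 1/3 ↦ 1  ≥
x = 0, y = 2/3 ↦ 1  ≥
x = 0, y = 1 ↦ 1  ≥
x = 1/3, y = 0 ↦ 0  <
x = 1/3, y = 1/3 ↦ 1  ≥
x = 1/3, y = 2/3 ↦ 1  ≥
x = 1/3, y = 1 ↦ 1  ≥
x = 2/3, y = 0 ↦ 0  <
x = 2/3, y = 1/3 ↦ 1/3  <
x = 2/3, y = 2/3 ↦ 1  ≥
x = 2/3, y = 1 ↦ 1  ≥
x = 1, y = 0 ↦ 0  <
x = 1, y = 1/3 ↦ 1/3  <
x = 1, y = 2/3 ↦ 2/3  <
x = 1, y = 1 ↦ 1  ≥
So 10 of the 16 assignments meet the threshold.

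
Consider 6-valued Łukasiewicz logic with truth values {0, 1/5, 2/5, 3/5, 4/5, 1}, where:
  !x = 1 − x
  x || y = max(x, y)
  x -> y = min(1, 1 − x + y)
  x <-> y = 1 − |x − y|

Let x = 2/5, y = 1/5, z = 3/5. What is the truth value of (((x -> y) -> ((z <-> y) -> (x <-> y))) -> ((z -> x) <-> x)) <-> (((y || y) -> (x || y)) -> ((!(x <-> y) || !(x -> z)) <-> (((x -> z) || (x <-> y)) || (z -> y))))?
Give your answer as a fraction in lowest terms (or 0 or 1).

x -> y = 2/5 -> 1/5 = 4/5
z <-> y = 3/5 <-> 1/5 = 3/5
x <-> y = 2/5 <-> 1/5 = 4/5
(z <-> y) -> (x <-> y) = 3/5 -> 4/5 = 1
(x -> y) -> ((z <-> y) -> (x <-> y)) = 4/5 -> 1 = 1
z -> x = 3/5 -> 2/5 = 4/5
(z -> x) <-> x = 4/5 <-> 2/5 = 3/5
((x -> y) -> ((z <-> y) -> (x <-> y))) -> ((z -> x) <-> x) = 1 -> 3/5 = 3/5
y || y = 1/5 || 1/5 = 1/5
x || y = 2/5 || 1/5 = 2/5
(y || y) -> (x || y) = 1/5 -> 2/5 = 1
x <-> y = 2/5 <-> 1/5 = 4/5
!(x <-> y) = !4/5 = 1/5
x -> z = 2/5 -> 3/5 = 1
!(x -> z) = !1 = 0
!(x <-> y) || !(x -> z) = 1/5 || 0 = 1/5
x -> z = 2/5 -> 3/5 = 1
x <-> y = 2/5 <-> 1/5 = 4/5
(x -> z) || (x <-> y) = 1 || 4/5 = 1
z -> y = 3/5 -> 1/5 = 3/5
((x -> z) || (x <-> y)) || (z -> y) = 1 || 3/5 = 1
(!(x <-> y) || !(x -> z)) <-> (((x -> z) || (x <-> y)) || (z -> y)) = 1/5 <-> 1 = 1/5
((y || y) -> (x || y)) -> ((!(x <-> y) || !(x -> z)) <-> (((x -> z) || (x <-> y)) || (z -> y))) = 1 -> 1/5 = 1/5
(((x -> y) -> ((z <-> y) -> (x <-> y))) -> ((z -> x) <-> x)) <-> (((y || y) -> (x || y)) -> ((!(x <-> y) || !(x -> z)) <-> (((x -> z) || (x <-> y)) || (z -> y)))) = 3/5 <-> 1/5 = 3/5

3/5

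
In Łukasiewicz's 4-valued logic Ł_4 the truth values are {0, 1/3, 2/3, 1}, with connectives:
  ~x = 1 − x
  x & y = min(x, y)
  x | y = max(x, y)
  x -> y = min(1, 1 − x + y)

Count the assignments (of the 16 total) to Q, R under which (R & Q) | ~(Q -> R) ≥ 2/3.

7

Q = 0, R = 0 ↦ 0  <
Q = 0, R = 1/3 ↦ 0  <
Q = 0, R = 2/3 ↦ 0  <
Q = 0, R = 1 ↦ 0  <
Q = 1/3, R = 0 ↦ 1/3  <
Q = 1/3, R = 1/3 ↦ 1/3  <
Q = 1/3, R = 2/3 ↦ 1/3  <
Q = 1/3, R = 1 ↦ 1/3  <
Q = 2/3, R = 0 ↦ 2/3  ≥
Q = 2/3, R = 1/3 ↦ 1/3  <
Q = 2/3, R = 2/3 ↦ 2/3  ≥
Q = 2/3, R = 1 ↦ 2/3  ≥
Q = 1, R = 0 ↦ 1  ≥
Q = 1, R = 1/3 ↦ 2/3  ≥
Q = 1, R = 2/3 ↦ 2/3  ≥
Q = 1, R = 1 ↦ 1  ≥
So 7 of the 16 assignments meet the threshold.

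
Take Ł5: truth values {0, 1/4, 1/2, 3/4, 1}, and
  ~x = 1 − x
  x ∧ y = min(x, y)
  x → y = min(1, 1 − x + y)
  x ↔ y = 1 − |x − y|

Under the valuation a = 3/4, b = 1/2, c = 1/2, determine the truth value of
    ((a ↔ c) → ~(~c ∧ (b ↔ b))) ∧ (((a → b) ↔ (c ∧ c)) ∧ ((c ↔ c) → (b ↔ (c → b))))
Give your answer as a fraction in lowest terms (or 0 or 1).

1/2

a ↔ c = 3/4 ↔ 1/2 = 3/4
~c = ~1/2 = 1/2
b ↔ b = 1/2 ↔ 1/2 = 1
~c ∧ (b ↔ b) = 1/2 ∧ 1 = 1/2
~(~c ∧ (b ↔ b)) = ~1/2 = 1/2
(a ↔ c) → ~(~c ∧ (b ↔ b)) = 3/4 → 1/2 = 3/4
a → b = 3/4 → 1/2 = 3/4
c ∧ c = 1/2 ∧ 1/2 = 1/2
(a → b) ↔ (c ∧ c) = 3/4 ↔ 1/2 = 3/4
c ↔ c = 1/2 ↔ 1/2 = 1
c → b = 1/2 → 1/2 = 1
b ↔ (c → b) = 1/2 ↔ 1 = 1/2
(c ↔ c) → (b ↔ (c → b)) = 1 → 1/2 = 1/2
((a → b) ↔ (c ∧ c)) ∧ ((c ↔ c) → (b ↔ (c → b))) = 3/4 ∧ 1/2 = 1/2
((a ↔ c) → ~(~c ∧ (b ↔ b))) ∧ (((a → b) ↔ (c ∧ c)) ∧ ((c ↔ c) → (b ↔ (c → b)))) = 3/4 ∧ 1/2 = 1/2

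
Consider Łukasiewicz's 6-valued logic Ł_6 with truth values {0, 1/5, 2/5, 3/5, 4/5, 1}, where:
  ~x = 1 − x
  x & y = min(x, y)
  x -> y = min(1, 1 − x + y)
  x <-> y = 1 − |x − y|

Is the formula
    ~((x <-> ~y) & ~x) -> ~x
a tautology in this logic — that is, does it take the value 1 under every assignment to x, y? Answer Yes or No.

Counterexample: take x = 3/5, y = 0.
~y = ~0 = 1
x <-> ~y = 3/5 <-> 1 = 3/5
~x = ~3/5 = 2/5
(x <-> ~y) & ~x = 3/5 & 2/5 = 2/5
~((x <-> ~y) & ~x) = ~2/5 = 3/5
~((x <-> ~y) & ~x) -> ~x = 3/5 -> 2/5 = 4/5
This gives 4/5 ≠ 1.

No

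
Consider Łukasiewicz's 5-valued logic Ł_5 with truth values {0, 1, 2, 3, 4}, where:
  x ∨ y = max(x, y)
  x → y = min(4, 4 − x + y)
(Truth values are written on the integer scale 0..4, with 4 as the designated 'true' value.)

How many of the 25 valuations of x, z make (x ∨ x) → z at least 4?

value 4: 15 assignments (counts)
value 3: 4 assignments
value 2: 3 assignments
value 1: 2 assignments
value 0: 1 assignment
So 15 of the 25 assignments meet the threshold.

15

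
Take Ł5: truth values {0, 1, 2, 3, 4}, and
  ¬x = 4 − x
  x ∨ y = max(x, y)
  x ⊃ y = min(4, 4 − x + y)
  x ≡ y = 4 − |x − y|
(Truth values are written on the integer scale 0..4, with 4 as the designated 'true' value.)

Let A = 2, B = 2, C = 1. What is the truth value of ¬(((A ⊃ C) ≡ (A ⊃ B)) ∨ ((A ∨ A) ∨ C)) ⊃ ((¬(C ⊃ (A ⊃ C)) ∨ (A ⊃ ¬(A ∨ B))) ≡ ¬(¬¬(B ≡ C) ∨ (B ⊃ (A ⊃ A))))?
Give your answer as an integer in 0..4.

3

A ⊃ C = 2 ⊃ 1 = 3
A ⊃ B = 2 ⊃ 2 = 4
(A ⊃ C) ≡ (A ⊃ B) = 3 ≡ 4 = 3
A ∨ A = 2 ∨ 2 = 2
(A ∨ A) ∨ C = 2 ∨ 1 = 2
((A ⊃ C) ≡ (A ⊃ B)) ∨ ((A ∨ A) ∨ C) = 3 ∨ 2 = 3
¬(((A ⊃ C) ≡ (A ⊃ B)) ∨ ((A ∨ A) ∨ C)) = ¬3 = 1
A ⊃ C = 2 ⊃ 1 = 3
C ⊃ (A ⊃ C) = 1 ⊃ 3 = 4
¬(C ⊃ (A ⊃ C)) = ¬4 = 0
A ∨ B = 2 ∨ 2 = 2
¬(A ∨ B) = ¬2 = 2
A ⊃ ¬(A ∨ B) = 2 ⊃ 2 = 4
¬(C ⊃ (A ⊃ C)) ∨ (A ⊃ ¬(A ∨ B)) = 0 ∨ 4 = 4
B ≡ C = 2 ≡ 1 = 3
¬(B ≡ C) = ¬3 = 1
¬¬(B ≡ C) = ¬1 = 3
A ⊃ A = 2 ⊃ 2 = 4
B ⊃ (A ⊃ A) = 2 ⊃ 4 = 4
¬¬(B ≡ C) ∨ (B ⊃ (A ⊃ A)) = 3 ∨ 4 = 4
¬(¬¬(B ≡ C) ∨ (B ⊃ (A ⊃ A))) = ¬4 = 0
(¬(C ⊃ (A ⊃ C)) ∨ (A ⊃ ¬(A ∨ B))) ≡ ¬(¬¬(B ≡ C) ∨ (B ⊃ (A ⊃ A))) = 4 ≡ 0 = 0
¬(((A ⊃ C) ≡ (A ⊃ B)) ∨ ((A ∨ A) ∨ C)) ⊃ ((¬(C ⊃ (A ⊃ C)) ∨ (A ⊃ ¬(A ∨ B))) ≡ ¬(¬¬(B ≡ C) ∨ (B ⊃ (A ⊃ A)))) = 1 ⊃ 0 = 3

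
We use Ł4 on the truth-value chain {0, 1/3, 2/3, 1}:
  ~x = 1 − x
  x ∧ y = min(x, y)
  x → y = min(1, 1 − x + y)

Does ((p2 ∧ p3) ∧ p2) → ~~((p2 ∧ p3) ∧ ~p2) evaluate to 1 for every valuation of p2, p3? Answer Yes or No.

No

Counterexample: take p2 = 2/3, p3 = 2/3.
p2 ∧ p3 = 2/3 ∧ 2/3 = 2/3
(p2 ∧ p3) ∧ p2 = 2/3 ∧ 2/3 = 2/3
p2 ∧ p3 = 2/3 ∧ 2/3 = 2/3
~p2 = ~2/3 = 1/3
(p2 ∧ p3) ∧ ~p2 = 2/3 ∧ 1/3 = 1/3
~((p2 ∧ p3) ∧ ~p2) = ~1/3 = 2/3
~~((p2 ∧ p3) ∧ ~p2) = ~2/3 = 1/3
((p2 ∧ p3) ∧ p2) → ~~((p2 ∧ p3) ∧ ~p2) = 2/3 → 1/3 = 2/3
This gives 2/3 ≠ 1.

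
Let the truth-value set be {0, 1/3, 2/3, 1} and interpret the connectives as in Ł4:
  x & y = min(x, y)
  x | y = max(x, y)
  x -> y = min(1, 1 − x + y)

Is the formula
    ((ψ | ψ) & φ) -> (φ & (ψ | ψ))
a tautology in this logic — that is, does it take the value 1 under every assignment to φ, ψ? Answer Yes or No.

φ = 0, ψ = 0 ↦ 1
φ = 0, ψ = 1/3 ↦ 1
φ = 0, ψ = 2/3 ↦ 1
φ = 0, ψ = 1 ↦ 1
φ = 1/3, ψ = 0 ↦ 1
φ = 1/3, ψ = 1/3 ↦ 1
φ = 1/3, ψ = 2/3 ↦ 1
φ = 1/3, ψ = 1 ↦ 1
φ = 2/3, ψ = 0 ↦ 1
φ = 2/3, ψ = 1/3 ↦ 1
φ = 2/3, ψ = 2/3 ↦ 1
φ = 2/3, ψ = 1 ↦ 1
φ = 1, ψ = 0 ↦ 1
φ = 1, ψ = 1/3 ↦ 1
φ = 1, ψ = 2/3 ↦ 1
φ = 1, ψ = 1 ↦ 1
Every assignment gives a value ≥ 1.

Yes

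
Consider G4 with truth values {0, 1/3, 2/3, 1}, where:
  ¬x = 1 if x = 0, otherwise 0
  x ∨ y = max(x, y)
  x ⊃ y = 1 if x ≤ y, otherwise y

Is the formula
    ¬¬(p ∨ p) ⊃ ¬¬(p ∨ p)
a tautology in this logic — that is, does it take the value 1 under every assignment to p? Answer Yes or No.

p = 0 ↦ 1
p = 1/3 ↦ 1
p = 2/3 ↦ 1
p = 1 ↦ 1
Every assignment gives a value ≥ 1.

Yes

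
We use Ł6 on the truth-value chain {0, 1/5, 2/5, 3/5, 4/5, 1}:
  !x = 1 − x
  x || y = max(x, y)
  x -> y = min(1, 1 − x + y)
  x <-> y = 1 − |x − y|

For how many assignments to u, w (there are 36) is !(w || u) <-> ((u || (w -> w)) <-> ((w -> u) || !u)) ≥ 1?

1

value 1: 1 assignment (counts)
value 4/5: 4 assignments
value 3/5: 7 assignments
value 2/5: 9 assignments
value 1/5: 8 assignments
value 0: 7 assignments
So 1 of the 36 assignments meets the threshold.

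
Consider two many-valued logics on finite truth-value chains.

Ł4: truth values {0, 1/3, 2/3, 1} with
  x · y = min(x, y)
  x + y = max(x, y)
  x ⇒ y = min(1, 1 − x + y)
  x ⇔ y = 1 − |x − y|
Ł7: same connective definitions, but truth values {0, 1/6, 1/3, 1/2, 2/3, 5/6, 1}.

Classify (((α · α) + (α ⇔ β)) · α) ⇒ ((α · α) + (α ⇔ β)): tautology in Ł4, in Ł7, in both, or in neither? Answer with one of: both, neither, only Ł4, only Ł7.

In Ł4: every assignment gives 1 — tautology.
In Ł7: every assignment gives 1 — tautology.

both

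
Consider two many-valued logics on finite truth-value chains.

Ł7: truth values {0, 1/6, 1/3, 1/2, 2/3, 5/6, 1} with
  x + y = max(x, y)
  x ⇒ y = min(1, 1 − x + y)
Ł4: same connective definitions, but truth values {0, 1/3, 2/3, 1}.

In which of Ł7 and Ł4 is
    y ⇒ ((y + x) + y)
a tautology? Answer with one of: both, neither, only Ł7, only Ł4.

In Ł7: every assignment gives 1 — tautology.
In Ł4: every assignment gives 1 — tautology.

both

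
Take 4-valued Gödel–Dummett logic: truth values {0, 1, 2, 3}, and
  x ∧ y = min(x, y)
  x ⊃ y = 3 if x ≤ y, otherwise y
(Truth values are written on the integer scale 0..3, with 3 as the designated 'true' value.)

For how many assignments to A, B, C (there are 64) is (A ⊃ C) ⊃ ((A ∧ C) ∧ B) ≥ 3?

21

value 3: 21 assignments (counts)
value 2: 5 assignments
value 1: 13 assignments
value 0: 25 assignments
So 21 of the 64 assignments meet the threshold.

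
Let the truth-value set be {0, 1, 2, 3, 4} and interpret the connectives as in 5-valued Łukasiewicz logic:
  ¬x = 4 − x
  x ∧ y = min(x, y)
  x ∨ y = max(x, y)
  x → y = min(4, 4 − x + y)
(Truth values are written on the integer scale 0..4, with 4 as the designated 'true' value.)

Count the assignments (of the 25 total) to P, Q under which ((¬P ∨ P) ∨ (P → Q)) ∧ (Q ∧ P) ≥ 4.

value 4: 1 assignment (counts)
value 3: 3 assignments
value 2: 5 assignments
value 1: 7 assignments
value 0: 9 assignments
So 1 of the 25 assignments meets the threshold.

1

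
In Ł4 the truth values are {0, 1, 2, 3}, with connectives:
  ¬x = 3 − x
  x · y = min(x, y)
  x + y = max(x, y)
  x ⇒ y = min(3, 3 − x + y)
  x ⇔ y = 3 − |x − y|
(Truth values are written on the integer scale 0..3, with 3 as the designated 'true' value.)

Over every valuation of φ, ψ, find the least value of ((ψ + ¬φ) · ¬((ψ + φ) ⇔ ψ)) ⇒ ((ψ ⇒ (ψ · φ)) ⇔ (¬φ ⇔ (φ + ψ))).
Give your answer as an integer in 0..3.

Take φ = 3, ψ = 1:
¬φ = ¬3 = 0
ψ + ¬φ = 1 + 0 = 1
ψ + φ = 1 + 3 = 3
(ψ + φ) ⇔ ψ = 3 ⇔ 1 = 1
¬((ψ + φ) ⇔ ψ) = ¬1 = 2
(ψ + ¬φ) · ¬((ψ + φ) ⇔ ψ) = 1 · 2 = 1
ψ · φ = 1 · 3 = 1
ψ ⇒ (ψ · φ) = 1 ⇒ 1 = 3
¬φ = ¬3 = 0
φ + ψ = 3 + 1 = 3
¬φ ⇔ (φ + ψ) = 0 ⇔ 3 = 0
(ψ ⇒ (ψ · φ)) ⇔ (¬φ ⇔ (φ + ψ)) = 3 ⇔ 0 = 0
((ψ + ¬φ) · ¬((ψ + φ) ⇔ ψ)) ⇒ ((ψ ⇒ (ψ · φ)) ⇔ (¬φ ⇔ (φ + ψ))) = 1 ⇒ 0 = 2
No assignment yields a value below 2, so this is the minimum.

2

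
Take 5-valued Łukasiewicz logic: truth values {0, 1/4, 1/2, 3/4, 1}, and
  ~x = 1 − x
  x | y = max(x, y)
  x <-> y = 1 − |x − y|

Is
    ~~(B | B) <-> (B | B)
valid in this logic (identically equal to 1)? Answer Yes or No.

B = 0 ↦ 1
B = 1/4 ↦ 1
B = 1/2 ↦ 1
B = 3/4 ↦ 1
B = 1 ↦ 1
Every assignment gives a value ≥ 1.

Yes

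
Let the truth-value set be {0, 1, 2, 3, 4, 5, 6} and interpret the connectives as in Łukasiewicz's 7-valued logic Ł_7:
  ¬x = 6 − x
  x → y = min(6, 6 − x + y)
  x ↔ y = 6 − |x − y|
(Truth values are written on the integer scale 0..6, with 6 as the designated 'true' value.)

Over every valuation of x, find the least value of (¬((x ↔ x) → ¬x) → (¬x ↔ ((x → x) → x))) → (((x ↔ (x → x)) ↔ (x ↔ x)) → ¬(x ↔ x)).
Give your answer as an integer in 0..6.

2

Take x = 4:
x ↔ x = 4 ↔ 4 = 6
¬x = ¬4 = 2
(x ↔ x) → ¬x = 6 → 2 = 2
¬((x ↔ x) → ¬x) = ¬2 = 4
¬x = ¬4 = 2
x → x = 4 → 4 = 6
(x → x) → x = 6 → 4 = 4
¬x ↔ ((x → x) → x) = 2 ↔ 4 = 4
¬((x ↔ x) → ¬x) → (¬x ↔ ((x → x) → x)) = 4 → 4 = 6
x → x = 4 → 4 = 6
x ↔ (x → x) = 4 ↔ 6 = 4
x ↔ x = 4 ↔ 4 = 6
(x ↔ (x → x)) ↔ (x ↔ x) = 4 ↔ 6 = 4
x ↔ x = 4 ↔ 4 = 6
¬(x ↔ x) = ¬6 = 0
((x ↔ (x → x)) ↔ (x ↔ x)) → ¬(x ↔ x) = 4 → 0 = 2
(¬((x ↔ x) → ¬x) → (¬x ↔ ((x → x) → x))) → (((x ↔ (x → x)) ↔ (x ↔ x)) → ¬(x ↔ x)) = 6 → 2 = 2
No assignment yields a value below 2, so this is the minimum.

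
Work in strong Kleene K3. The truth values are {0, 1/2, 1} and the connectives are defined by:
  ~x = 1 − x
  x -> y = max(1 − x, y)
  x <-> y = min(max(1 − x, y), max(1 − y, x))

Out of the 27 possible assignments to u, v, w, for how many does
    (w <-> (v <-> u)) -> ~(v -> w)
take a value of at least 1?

value 1: 6 assignments (counts)
value 1/2: 18 assignments
value 0: 3 assignments
So 6 of the 27 assignments meet the threshold.

6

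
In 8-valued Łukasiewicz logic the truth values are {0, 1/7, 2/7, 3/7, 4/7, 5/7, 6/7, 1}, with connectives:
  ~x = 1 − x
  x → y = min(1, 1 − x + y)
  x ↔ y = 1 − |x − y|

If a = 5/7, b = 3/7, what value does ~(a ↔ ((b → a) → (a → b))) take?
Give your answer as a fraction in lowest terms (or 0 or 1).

b → a = 3/7 → 5/7 = 1
a → b = 5/7 → 3/7 = 5/7
(b → a) → (a → b) = 1 → 5/7 = 5/7
a ↔ ((b → a) → (a → b)) = 5/7 ↔ 5/7 = 1
~(a ↔ ((b → a) → (a → b))) = ~1 = 0

0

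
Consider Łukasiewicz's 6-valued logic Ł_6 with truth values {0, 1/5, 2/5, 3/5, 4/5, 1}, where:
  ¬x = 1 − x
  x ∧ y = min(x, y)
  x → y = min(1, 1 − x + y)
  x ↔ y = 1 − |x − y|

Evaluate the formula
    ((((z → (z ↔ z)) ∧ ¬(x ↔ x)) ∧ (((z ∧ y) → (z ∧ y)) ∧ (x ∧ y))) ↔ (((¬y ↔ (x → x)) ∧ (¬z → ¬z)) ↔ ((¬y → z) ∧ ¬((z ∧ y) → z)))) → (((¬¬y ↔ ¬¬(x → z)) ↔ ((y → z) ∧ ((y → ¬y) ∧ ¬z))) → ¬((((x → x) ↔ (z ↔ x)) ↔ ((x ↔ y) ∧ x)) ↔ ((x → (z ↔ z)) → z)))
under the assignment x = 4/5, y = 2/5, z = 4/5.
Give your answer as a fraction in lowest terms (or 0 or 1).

z ↔ z = 4/5 ↔ 4/5 = 1
z → (z ↔ z) = 4/5 → 1 = 1
x ↔ x = 4/5 ↔ 4/5 = 1
¬(x ↔ x) = ¬1 = 0
(z → (z ↔ z)) ∧ ¬(x ↔ x) = 1 ∧ 0 = 0
z ∧ y = 4/5 ∧ 2/5 = 2/5
z ∧ y = 4/5 ∧ 2/5 = 2/5
(z ∧ y) → (z ∧ y) = 2/5 → 2/5 = 1
x ∧ y = 4/5 ∧ 2/5 = 2/5
((z ∧ y) → (z ∧ y)) ∧ (x ∧ y) = 1 ∧ 2/5 = 2/5
((z → (z ↔ z)) ∧ ¬(x ↔ x)) ∧ (((z ∧ y) → (z ∧ y)) ∧ (x ∧ y)) = 0 ∧ 2/5 = 0
¬y = ¬2/5 = 3/5
x → x = 4/5 → 4/5 = 1
¬y ↔ (x → x) = 3/5 ↔ 1 = 3/5
¬z = ¬4/5 = 1/5
¬z = ¬4/5 = 1/5
¬z → ¬z = 1/5 → 1/5 = 1
(¬y ↔ (x → x)) ∧ (¬z → ¬z) = 3/5 ∧ 1 = 3/5
¬y = ¬2/5 = 3/5
¬y → z = 3/5 → 4/5 = 1
z ∧ y = 4/5 ∧ 2/5 = 2/5
(z ∧ y) → z = 2/5 → 4/5 = 1
¬((z ∧ y) → z) = ¬1 = 0
(¬y → z) ∧ ¬((z ∧ y) → z) = 1 ∧ 0 = 0
((¬y ↔ (x → x)) ∧ (¬z → ¬z)) ↔ ((¬y → z) ∧ ¬((z ∧ y) → z)) = 3/5 ↔ 0 = 2/5
(((z → (z ↔ z)) ∧ ¬(x ↔ x)) ∧ (((z ∧ y) → (z ∧ y)) ∧ (x ∧ y))) ↔ (((¬y ↔ (x → x)) ∧ (¬z → ¬z)) ↔ ((¬y → z) ∧ ¬((z ∧ y) → z))) = 0 ↔ 2/5 = 3/5
¬y = ¬2/5 = 3/5
¬¬y = ¬3/5 = 2/5
x → z = 4/5 → 4/5 = 1
¬(x → z) = ¬1 = 0
¬¬(x → z) = ¬0 = 1
¬¬y ↔ ¬¬(x → z) = 2/5 ↔ 1 = 2/5
y → z = 2/5 → 4/5 = 1
¬y = ¬2/5 = 3/5
y → ¬y = 2/5 → 3/5 = 1
¬z = ¬4/5 = 1/5
(y → ¬y) ∧ ¬z = 1 ∧ 1/5 = 1/5
(y → z) ∧ ((y → ¬y) ∧ ¬z) = 1 ∧ 1/5 = 1/5
(¬¬y ↔ ¬¬(x → z)) ↔ ((y → z) ∧ ((y → ¬y) ∧ ¬z)) = 2/5 ↔ 1/5 = 4/5
x → x = 4/5 → 4/5 = 1
z ↔ x = 4/5 ↔ 4/5 = 1
(x → x) ↔ (z ↔ x) = 1 ↔ 1 = 1
x ↔ y = 4/5 ↔ 2/5 = 3/5
(x ↔ y) ∧ x = 3/5 ∧ 4/5 = 3/5
((x → x) ↔ (z ↔ x)) ↔ ((x ↔ y) ∧ x) = 1 ↔ 3/5 = 3/5
z ↔ z = 4/5 ↔ 4/5 = 1
x → (z ↔ z) = 4/5 → 1 = 1
(x → (z ↔ z)) → z = 1 → 4/5 = 4/5
(((x → x) ↔ (z ↔ x)) ↔ ((x ↔ y) ∧ x)) ↔ ((x → (z ↔ z)) → z) = 3/5 ↔ 4/5 = 4/5
¬((((x → x) ↔ (z ↔ x)) ↔ ((x ↔ y) ∧ x)) ↔ ((x → (z ↔ z)) → z)) = ¬4/5 = 1/5
((¬¬y ↔ ¬¬(x → z)) ↔ ((y → z) ∧ ((y → ¬y) ∧ ¬z))) → ¬((((x → x) ↔ (z ↔ x)) ↔ ((x ↔ y) ∧ x)) ↔ ((x → (z ↔ z)) → z)) = 4/5 → 1/5 = 2/5
((((z → (z ↔ z)) ∧ ¬(x ↔ x)) ∧ (((z ∧ y) → (z ∧ y)) ∧ (x ∧ y))) ↔ (((¬y ↔ (x → x)) ∧ (¬z → ¬z)) ↔ ((¬y → z) ∧ ¬((z ∧ y) → z)))) → (((¬¬y ↔ ¬¬(x → z)) ↔ ((y → z) ∧ ((y → ¬y) ∧ ¬z))) → ¬((((x → x) ↔ (z ↔ x)) ↔ ((x ↔ y) ∧ x)) ↔ ((x → (z ↔ z)) → z))) = 3/5 → 2/5 = 4/5

4/5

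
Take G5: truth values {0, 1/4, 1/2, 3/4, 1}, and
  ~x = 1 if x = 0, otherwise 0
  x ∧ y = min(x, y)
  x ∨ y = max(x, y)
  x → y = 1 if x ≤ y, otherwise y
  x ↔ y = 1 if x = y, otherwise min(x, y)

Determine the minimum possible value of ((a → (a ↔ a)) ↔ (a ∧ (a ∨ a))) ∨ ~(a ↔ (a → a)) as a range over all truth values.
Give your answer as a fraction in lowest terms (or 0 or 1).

Take a = 1/4:
a ↔ a = 1/4 ↔ 1/4 = 1
a → (a ↔ a) = 1/4 → 1 = 1
a ∨ a = 1/4 ∨ 1/4 = 1/4
a ∧ (a ∨ a) = 1/4 ∧ 1/4 = 1/4
(a → (a ↔ a)) ↔ (a ∧ (a ∨ a)) = 1 ↔ 1/4 = 1/4
a → a = 1/4 → 1/4 = 1
a ↔ (a → a) = 1/4 ↔ 1 = 1/4
~(a ↔ (a → a)) = ~1/4 = 0
((a → (a ↔ a)) ↔ (a ∧ (a ∨ a))) ∨ ~(a ↔ (a → a)) = 1/4 ∨ 0 = 1/4
No assignment yields a value below 1/4, so this is the minimum.

1/4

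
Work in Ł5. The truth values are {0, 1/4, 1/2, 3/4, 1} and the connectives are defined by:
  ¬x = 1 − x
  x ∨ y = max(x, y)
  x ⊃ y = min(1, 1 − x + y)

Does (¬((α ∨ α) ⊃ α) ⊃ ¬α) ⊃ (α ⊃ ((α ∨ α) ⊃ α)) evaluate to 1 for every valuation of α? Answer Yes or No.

Yes

α = 0 ↦ 1
α = 1/4 ↦ 1
α = 1/2 ↦ 1
α = 3/4 ↦ 1
α = 1 ↦ 1
Every assignment gives a value ≥ 1.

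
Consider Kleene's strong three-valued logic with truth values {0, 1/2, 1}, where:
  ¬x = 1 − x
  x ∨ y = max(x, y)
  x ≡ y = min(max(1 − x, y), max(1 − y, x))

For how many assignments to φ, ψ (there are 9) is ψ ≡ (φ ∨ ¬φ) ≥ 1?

φ = 0, ψ = 0 ↦ 0  <
φ = 0, ψ = 1/2 ↦ 1/2  <
φ = 0, ψ = 1 ↦ 1  ≥
φ = 1/2, ψ = 0 ↦ 1/2  <
φ = 1/2, ψ = 1/2 ↦ 1/2  <
φ = 1/2, ψ = 1 ↦ 1/2  <
φ = 1, ψ = 0 ↦ 0  <
φ = 1, ψ = 1/2 ↦ 1/2  <
φ = 1, ψ = 1 ↦ 1  ≥
So 2 of the 9 assignments meet the threshold.

2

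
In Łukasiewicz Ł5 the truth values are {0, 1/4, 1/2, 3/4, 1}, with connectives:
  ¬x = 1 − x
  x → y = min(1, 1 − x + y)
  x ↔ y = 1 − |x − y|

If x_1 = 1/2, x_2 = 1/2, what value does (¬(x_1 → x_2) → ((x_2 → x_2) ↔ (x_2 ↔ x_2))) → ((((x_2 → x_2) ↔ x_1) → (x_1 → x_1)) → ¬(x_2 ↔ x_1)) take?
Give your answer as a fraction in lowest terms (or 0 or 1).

x_1 → x_2 = 1/2 → 1/2 = 1
¬(x_1 → x_2) = ¬1 = 0
x_2 → x_2 = 1/2 → 1/2 = 1
x_2 ↔ x_2 = 1/2 ↔ 1/2 = 1
(x_2 → x_2) ↔ (x_2 ↔ x_2) = 1 ↔ 1 = 1
¬(x_1 → x_2) → ((x_2 → x_2) ↔ (x_2 ↔ x_2)) = 0 → 1 = 1
x_2 → x_2 = 1/2 → 1/2 = 1
(x_2 → x_2) ↔ x_1 = 1 ↔ 1/2 = 1/2
x_1 → x_1 = 1/2 → 1/2 = 1
((x_2 → x_2) ↔ x_1) → (x_1 → x_1) = 1/2 → 1 = 1
x_2 ↔ x_1 = 1/2 ↔ 1/2 = 1
¬(x_2 ↔ x_1) = ¬1 = 0
(((x_2 → x_2) ↔ x_1) → (x_1 → x_1)) → ¬(x_2 ↔ x_1) = 1 → 0 = 0
(¬(x_1 → x_2) → ((x_2 → x_2) ↔ (x_2 ↔ x_2))) → ((((x_2 → x_2) ↔ x_1) → (x_1 → x_1)) → ¬(x_2 ↔ x_1)) = 1 → 0 = 0

0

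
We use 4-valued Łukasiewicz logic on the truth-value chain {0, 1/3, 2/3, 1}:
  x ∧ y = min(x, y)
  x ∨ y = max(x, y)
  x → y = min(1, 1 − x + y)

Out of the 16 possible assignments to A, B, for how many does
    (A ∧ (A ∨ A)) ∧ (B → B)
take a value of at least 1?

4

A = 0, B = 0 ↦ 0  <
A = 0, B = 1/3 ↦ 0  <
A = 0, B = 2/3 ↦ 0  <
A = 0, B = 1 ↦ 0  <
A = 1/3, B = 0 ↦ 1/3  <
A = 1/3, B = 1/3 ↦ 1/3  <
A = 1/3, B = 2/3 ↦ 1/3  <
A = 1/3, B = 1 ↦ 1/3  <
A = 2/3, B = 0 ↦ 2/3  <
A = 2/3, B = 1/3 ↦ 2/3  <
A = 2/3, B = 2/3 ↦ 2/3  <
A = 2/3, B = 1 ↦ 2/3  <
A = 1, B = 0 ↦ 1  ≥
A = 1, B = 1/3 ↦ 1  ≥
A = 1, B = 2/3 ↦ 1  ≥
A = 1, B = 1 ↦ 1  ≥
So 4 of the 16 assignments meet the threshold.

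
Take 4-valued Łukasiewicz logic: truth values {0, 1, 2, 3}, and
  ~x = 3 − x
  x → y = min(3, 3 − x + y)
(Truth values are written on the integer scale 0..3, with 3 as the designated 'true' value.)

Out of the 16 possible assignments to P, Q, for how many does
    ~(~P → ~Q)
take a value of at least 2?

P = 0, Q = 0 ↦ 0  <
P = 0, Q = 1 ↦ 1  <
P = 0, Q = 2 ↦ 2  ≥
P = 0, Q = 3 ↦ 3  ≥
P = 1, Q = 0 ↦ 0  <
P = 1, Q = 1 ↦ 0  <
P = 1, Q = 2 ↦ 1  <
P = 1, Q = 3 ↦ 2  ≥
P = 2, Q = 0 ↦ 0  <
P = 2, Q = 1 ↦ 0  <
P = 2, Q = 2 ↦ 0  <
P = 2, Q = 3 ↦ 1  <
P = 3, Q = 0 ↦ 0  <
P = 3, Q = 1 ↦ 0  <
P = 3, Q = 2 ↦ 0  <
P = 3, Q = 3 ↦ 0  <
So 3 of the 16 assignments meet the threshold.

3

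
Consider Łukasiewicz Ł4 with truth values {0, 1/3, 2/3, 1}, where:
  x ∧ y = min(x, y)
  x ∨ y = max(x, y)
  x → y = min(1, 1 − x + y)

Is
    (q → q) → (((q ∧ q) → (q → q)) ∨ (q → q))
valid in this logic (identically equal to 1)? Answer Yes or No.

q = 0 ↦ 1
q = 1/3 ↦ 1
q = 2/3 ↦ 1
q = 1 ↦ 1
Every assignment gives a value ≥ 1.

Yes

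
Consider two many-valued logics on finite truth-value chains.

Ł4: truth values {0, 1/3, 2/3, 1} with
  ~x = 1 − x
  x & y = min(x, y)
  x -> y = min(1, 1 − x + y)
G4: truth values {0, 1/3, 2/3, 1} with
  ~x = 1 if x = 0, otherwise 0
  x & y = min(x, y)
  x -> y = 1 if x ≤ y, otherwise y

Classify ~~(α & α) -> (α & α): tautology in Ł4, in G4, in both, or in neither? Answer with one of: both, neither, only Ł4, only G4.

In Ł4: every assignment gives 1 — tautology.
In G4: at α = 1/3 the value is 1/3 — not a tautology.

only Ł4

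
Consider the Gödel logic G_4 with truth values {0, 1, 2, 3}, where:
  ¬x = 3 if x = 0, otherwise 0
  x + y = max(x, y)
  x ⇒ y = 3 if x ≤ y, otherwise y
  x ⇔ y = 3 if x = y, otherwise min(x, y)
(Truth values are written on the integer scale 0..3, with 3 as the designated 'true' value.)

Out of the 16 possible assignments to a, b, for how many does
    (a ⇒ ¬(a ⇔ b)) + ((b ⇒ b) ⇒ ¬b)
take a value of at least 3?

a = 0, b = 0 ↦ 3  ≥
a = 0, b = 1 ↦ 3  ≥
a = 0, b = 2 ↦ 3  ≥
a = 0, b = 3 ↦ 3  ≥
a = 1, b = 0 ↦ 3  ≥
a = 1, b = 1 ↦ 0  <
a = 1, b = 2 ↦ 0  <
a = 1, b = 3 ↦ 0  <
a = 2, b = 0 ↦ 3  ≥
a = 2, b = 1 ↦ 0  <
a = 2, b = 2 ↦ 0  <
a = 2, b = 3 ↦ 0  <
a = 3, b = 0 ↦ 3  ≥
a = 3, b = 1 ↦ 0  <
a = 3, b = 2 ↦ 0  <
a = 3, b = 3 ↦ 0  <
So 7 of the 16 assignments meet the threshold.

7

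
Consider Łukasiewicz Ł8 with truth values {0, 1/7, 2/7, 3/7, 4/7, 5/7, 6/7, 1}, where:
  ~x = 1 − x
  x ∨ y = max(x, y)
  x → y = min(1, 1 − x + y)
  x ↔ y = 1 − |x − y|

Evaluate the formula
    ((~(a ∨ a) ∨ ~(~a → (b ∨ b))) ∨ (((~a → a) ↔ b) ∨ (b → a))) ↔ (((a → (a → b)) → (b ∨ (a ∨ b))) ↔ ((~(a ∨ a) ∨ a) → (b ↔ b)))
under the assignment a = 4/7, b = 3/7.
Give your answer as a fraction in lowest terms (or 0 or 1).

4/7

a ∨ a = 4/7 ∨ 4/7 = 4/7
~(a ∨ a) = ~4/7 = 3/7
~a = ~4/7 = 3/7
b ∨ b = 3/7 ∨ 3/7 = 3/7
~a → (b ∨ b) = 3/7 → 3/7 = 1
~(~a → (b ∨ b)) = ~1 = 0
~(a ∨ a) ∨ ~(~a → (b ∨ b)) = 3/7 ∨ 0 = 3/7
~a = ~4/7 = 3/7
~a → a = 3/7 → 4/7 = 1
(~a → a) ↔ b = 1 ↔ 3/7 = 3/7
b → a = 3/7 → 4/7 = 1
((~a → a) ↔ b) ∨ (b → a) = 3/7 ∨ 1 = 1
(~(a ∨ a) ∨ ~(~a → (b ∨ b))) ∨ (((~a → a) ↔ b) ∨ (b → a)) = 3/7 ∨ 1 = 1
a → b = 4/7 → 3/7 = 6/7
a → (a → b) = 4/7 → 6/7 = 1
a ∨ b = 4/7 ∨ 3/7 = 4/7
b ∨ (a ∨ b) = 3/7 ∨ 4/7 = 4/7
(a → (a → b)) → (b ∨ (a ∨ b)) = 1 → 4/7 = 4/7
a ∨ a = 4/7 ∨ 4/7 = 4/7
~(a ∨ a) = ~4/7 = 3/7
~(a ∨ a) ∨ a = 3/7 ∨ 4/7 = 4/7
b ↔ b = 3/7 ↔ 3/7 = 1
(~(a ∨ a) ∨ a) → (b ↔ b) = 4/7 → 1 = 1
((a → (a → b)) → (b ∨ (a ∨ b))) ↔ ((~(a ∨ a) ∨ a) → (b ↔ b)) = 4/7 ↔ 1 = 4/7
((~(a ∨ a) ∨ ~(~a → (b ∨ b))) ∨ (((~a → a) ↔ b) ∨ (b → a))) ↔ (((a → (a → b)) → (b ∨ (a ∨ b))) ↔ ((~(a ∨ a) ∨ a) → (b ↔ b))) = 1 ↔ 4/7 = 4/7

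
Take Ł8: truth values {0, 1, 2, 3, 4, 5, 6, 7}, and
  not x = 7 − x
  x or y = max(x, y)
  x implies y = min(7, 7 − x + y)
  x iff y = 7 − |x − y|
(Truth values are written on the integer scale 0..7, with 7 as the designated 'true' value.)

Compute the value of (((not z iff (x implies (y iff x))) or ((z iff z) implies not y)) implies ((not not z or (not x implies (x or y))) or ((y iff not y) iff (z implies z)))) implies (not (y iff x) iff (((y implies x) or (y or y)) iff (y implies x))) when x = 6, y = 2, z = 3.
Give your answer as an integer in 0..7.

4

not z = not 3 = 4
y iff x = 2 iff 6 = 3
x implies (y iff x) = 6 implies 3 = 4
not z iff (x implies (y iff x)) = 4 iff 4 = 7
z iff z = 3 iff 3 = 7
not y = not 2 = 5
(z iff z) implies not y = 7 implies 5 = 5
(not z iff (x implies (y iff x))) or ((z iff z) implies not y) = 7 or 5 = 7
not z = not 3 = 4
not not z = not 4 = 3
not x = not 6 = 1
x or y = 6 or 2 = 6
not x implies (x or y) = 1 implies 6 = 7
not not z or (not x implies (x or y)) = 3 or 7 = 7
not y = not 2 = 5
y iff not y = 2 iff 5 = 4
z implies z = 3 implies 3 = 7
(y iff not y) iff (z implies z) = 4 iff 7 = 4
(not not z or (not x implies (x or y))) or ((y iff not y) iff (z implies z)) = 7 or 4 = 7
((not z iff (x implies (y iff x))) or ((z iff z) implies not y)) implies ((not not z or (not x implies (x or y))) or ((y iff not y) iff (z implies z))) = 7 implies 7 = 7
y iff x = 2 iff 6 = 3
not (y iff x) = not 3 = 4
y implies x = 2 implies 6 = 7
y or y = 2 or 2 = 2
(y implies x) or (y or y) = 7 or 2 = 7
y implies x = 2 implies 6 = 7
((y implies x) or (y or y)) iff (y implies x) = 7 iff 7 = 7
not (y iff x) iff (((y implies x) or (y or y)) iff (y implies x)) = 4 iff 7 = 4
(((not z iff (x implies (y iff x))) or ((z iff z) implies not y)) implies ((not not z or (not x implies (x or y))) or ((y iff not y) iff (z implies z)))) implies (not (y iff x) iff (((y implies x) or (y or y)) iff (y implies x))) = 7 implies 4 = 4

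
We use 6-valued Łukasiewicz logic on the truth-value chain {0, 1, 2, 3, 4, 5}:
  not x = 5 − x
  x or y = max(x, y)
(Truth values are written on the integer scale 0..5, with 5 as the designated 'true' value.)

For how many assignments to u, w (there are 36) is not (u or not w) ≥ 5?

value 5: 1 assignment (counts)
value 4: 3 assignments
value 3: 5 assignments
value 2: 7 assignments
value 1: 9 assignments
value 0: 11 assignments
So 1 of the 36 assignments meets the threshold.

1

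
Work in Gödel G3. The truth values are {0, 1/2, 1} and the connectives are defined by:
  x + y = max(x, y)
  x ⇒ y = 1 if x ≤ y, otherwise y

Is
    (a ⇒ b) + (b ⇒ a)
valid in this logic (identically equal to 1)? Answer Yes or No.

a = 0, b = 0 ↦ 1
a = 0, b = 1/2 ↦ 1
a = 0, b = 1 ↦ 1
a = 1/2, b = 0 ↦ 1
a = 1/2, b = 1/2 ↦ 1
a = 1/2, b = 1 ↦ 1
a = 1, b = 0 ↦ 1
a = 1, b = 1/2 ↦ 1
a = 1, b = 1 ↦ 1
Every assignment gives a value ≥ 1.

Yes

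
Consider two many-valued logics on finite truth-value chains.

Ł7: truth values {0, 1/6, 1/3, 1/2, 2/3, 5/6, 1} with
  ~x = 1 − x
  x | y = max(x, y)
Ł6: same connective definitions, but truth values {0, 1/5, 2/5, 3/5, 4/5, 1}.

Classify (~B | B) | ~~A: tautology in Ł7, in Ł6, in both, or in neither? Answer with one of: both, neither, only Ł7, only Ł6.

In Ł7: at A = 0, B = 1/6 the value is 5/6 — not a tautology.
In Ł6: at A = 0, B = 1/5 the value is 4/5 — not a tautology.

neither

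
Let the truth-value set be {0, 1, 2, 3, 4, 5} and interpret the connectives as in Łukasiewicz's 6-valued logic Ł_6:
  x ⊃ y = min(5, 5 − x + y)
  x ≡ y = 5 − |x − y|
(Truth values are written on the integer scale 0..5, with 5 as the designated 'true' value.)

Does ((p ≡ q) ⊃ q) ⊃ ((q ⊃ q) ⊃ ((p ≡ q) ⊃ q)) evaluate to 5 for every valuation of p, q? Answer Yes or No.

Yes

At p = 1, q = 4, for instance:
p ≡ q = 1 ≡ 4 = 2
(p ≡ q) ⊃ q = 2 ⊃ 4 = 5
q ⊃ q = 4 ⊃ 4 = 5
(p ≡ q) ⊃ q = 2 ⊃ 4 = 5
(q ⊃ q) ⊃ ((p ≡ q) ⊃ q) = 5 ⊃ 5 = 5
((p ≡ q) ⊃ q) ⊃ ((q ⊃ q) ⊃ ((p ≡ q) ⊃ q)) = 5 ⊃ 5 = 5
and checking the remaining 35 assignments likewise gives ≥ 5 in every case.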